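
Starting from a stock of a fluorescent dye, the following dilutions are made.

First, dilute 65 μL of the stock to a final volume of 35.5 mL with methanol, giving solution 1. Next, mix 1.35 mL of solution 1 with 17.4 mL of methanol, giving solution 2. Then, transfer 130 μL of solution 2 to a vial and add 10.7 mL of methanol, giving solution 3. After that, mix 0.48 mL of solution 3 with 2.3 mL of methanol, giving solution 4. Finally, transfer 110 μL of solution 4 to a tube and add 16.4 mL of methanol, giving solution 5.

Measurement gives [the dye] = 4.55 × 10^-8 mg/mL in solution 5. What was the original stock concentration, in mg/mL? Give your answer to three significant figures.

Step 1: 65 μL brought to 35.5 mL → factor 35500/65 = 546.15
Step 2: 1.35 mL + 17.4 mL = 18.75 mL total → factor 18.75/1.35 = 13.889
Step 3: 130 μL + 10.7 mL = 10830 μL total → factor 10830/130 = 83.308
Step 4: 0.48 mL + 2.3 mL = 2.78 mL total → factor 2.78/0.48 = 5.7917
Step 5: 110 μL + 16.4 mL = 16510 μL total → factor 16510/110 = 150.09
Overall dilution factor = 546.15 × 13.889 × 83.308 × 5.7917 × 150.09 = 5.4932 × 10^8
Stock = 4.55 × 10^-8 mg/mL × 5.4932 × 10^8 = 25.0 mg/mL

25.0 mg/mL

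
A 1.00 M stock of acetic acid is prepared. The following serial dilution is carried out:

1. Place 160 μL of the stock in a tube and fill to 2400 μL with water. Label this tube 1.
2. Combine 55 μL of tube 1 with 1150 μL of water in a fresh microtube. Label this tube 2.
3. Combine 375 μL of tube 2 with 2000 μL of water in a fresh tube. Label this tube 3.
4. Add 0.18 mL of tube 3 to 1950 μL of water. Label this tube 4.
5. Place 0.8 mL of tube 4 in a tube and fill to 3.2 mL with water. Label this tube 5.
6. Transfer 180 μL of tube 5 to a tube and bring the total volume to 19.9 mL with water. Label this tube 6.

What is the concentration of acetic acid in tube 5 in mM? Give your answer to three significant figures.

Step 1: 160 μL brought to 2400 μL → factor 2400/160 = 15
Step 2: 55 μL + 1150 μL = 1205 μL total → factor 1205/55 = 21.909
Step 3: 375 μL + 2000 μL = 2375 μL total → factor 2375/375 = 6.3333
Step 4: 0.18 mL + 1950 μL = 2.13 mL total → factor 2.13/0.18 = 11.833
Step 5: 0.8 mL brought to 3.2 mL → factor 3.2/0.8 = 4
Dilution factor through tube 5 = 15 × 21.909 × 6.3333 × 11.833 × 4 = 98518
[tube 5] = 1.00 M / 98518 = 1.015 × 10^-5 M = 0.0102 mM

0.0102 mM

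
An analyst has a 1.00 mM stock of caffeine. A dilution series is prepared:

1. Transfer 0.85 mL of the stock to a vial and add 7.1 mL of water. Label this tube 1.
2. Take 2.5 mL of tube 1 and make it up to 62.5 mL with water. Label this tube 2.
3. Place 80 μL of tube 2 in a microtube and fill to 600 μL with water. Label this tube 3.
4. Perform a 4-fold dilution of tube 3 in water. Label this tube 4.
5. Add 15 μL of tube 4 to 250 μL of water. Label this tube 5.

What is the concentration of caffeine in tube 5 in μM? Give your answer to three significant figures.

0.00807 μM

Step 1: 0.85 mL + 7.1 mL = 7.95 mL total → factor 7.95/0.85 = 9.3529
Step 2: 2.5 mL brought to 62.5 mL → factor 62.5/2.5 = 25
Step 3: 80 μL brought to 600 μL → factor 600/80 = 7.5
Step 4: 4-fold → factor 4
Step 5: 15 μL + 250 μL = 265 μL total → factor 265/15 = 17.667
Overall dilution factor = 9.3529 × 25 × 7.5 × 4 × 17.667 = 1.2393 × 10^5
Final = 1.00 mM / 1.2393 × 10^5 = 8.069 × 10^-6 mM = 0.00807 μM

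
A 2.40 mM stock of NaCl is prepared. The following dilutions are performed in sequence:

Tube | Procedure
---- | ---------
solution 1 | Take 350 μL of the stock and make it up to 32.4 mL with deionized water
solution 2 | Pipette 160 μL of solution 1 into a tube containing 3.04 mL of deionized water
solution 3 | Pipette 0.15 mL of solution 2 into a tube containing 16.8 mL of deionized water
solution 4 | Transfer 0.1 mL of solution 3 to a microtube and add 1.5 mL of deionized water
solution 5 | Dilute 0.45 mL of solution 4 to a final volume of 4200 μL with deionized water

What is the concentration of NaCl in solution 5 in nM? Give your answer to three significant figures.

0.0768 nM

Step 1: 350 μL brought to 32.4 mL → factor 32400/350 = 92.571
Step 2: 160 μL + 3.04 mL = 3200 μL total → factor 3200/160 = 20
Step 3: 0.15 mL + 16.8 mL = 16.95 mL total → factor 16.95/0.15 = 113
Step 4: 0.1 mL + 1.5 mL = 1.6 mL total → factor 1.6/0.1 = 16
Step 5: 0.45 mL brought to 4200 μL → factor 4.2/0.45 = 9.3333
Overall dilution factor = 92.571 × 20 × 113 × 16 × 9.3333 = 3.1242 × 10^7
Final = 2.40 mM / 3.1242 × 10^7 = 7.682 × 10^-8 mM = 0.0768 nM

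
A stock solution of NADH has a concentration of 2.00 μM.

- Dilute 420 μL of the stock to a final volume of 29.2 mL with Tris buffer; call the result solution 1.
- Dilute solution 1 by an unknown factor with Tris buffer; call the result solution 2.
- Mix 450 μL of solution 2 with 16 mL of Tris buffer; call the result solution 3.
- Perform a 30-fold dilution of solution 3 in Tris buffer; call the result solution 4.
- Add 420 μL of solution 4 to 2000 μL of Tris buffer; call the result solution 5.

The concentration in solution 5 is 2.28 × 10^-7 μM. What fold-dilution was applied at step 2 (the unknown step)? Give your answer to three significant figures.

Step 1: 420 μL brought to 29.2 mL → factor 29200/420 = 69.524
Step 2: unknown factor x
Step 3: 450 μL + 16 mL = 16450 μL total → factor 16450/450 = 36.556
Step 4: 30-fold → factor 30
Step 5: 420 μL + 2000 μL = 2420 μL total → factor 2420/420 = 5.7619
Product of known-step factors = 4.3931 × 10^5
Overall factor = 2.00 μM / (2.28 × 10^-7 μM) = 8.7719 × 10^6
x = 8.7719 × 10^6 / 4.3931 × 10^5 = 20.0

20.0-fold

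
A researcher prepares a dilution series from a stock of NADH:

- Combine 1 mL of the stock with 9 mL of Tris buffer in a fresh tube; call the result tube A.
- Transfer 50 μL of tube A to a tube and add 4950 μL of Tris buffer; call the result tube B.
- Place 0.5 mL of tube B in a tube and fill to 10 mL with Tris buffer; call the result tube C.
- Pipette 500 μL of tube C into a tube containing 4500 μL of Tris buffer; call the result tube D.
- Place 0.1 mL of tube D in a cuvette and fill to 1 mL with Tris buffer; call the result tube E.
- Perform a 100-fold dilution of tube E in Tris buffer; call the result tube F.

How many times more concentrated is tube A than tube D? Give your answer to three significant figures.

Step 1: 1 mL + 9 mL = 10 mL total → factor 10/1 = 10
Step 2: 50 μL + 4950 μL = 5000 μL total → factor 5000/50 = 100
Step 3: 0.5 mL brought to 10 mL → factor 10/0.5 = 20
Step 4: 500 μL + 4500 μL = 5000 μL total → factor 5000/500 = 10
Dilution factor to tube A = 10; to tube D = 2 × 10^5
[tube A]/[tube D] = (factor to tube D)/(factor to tube A) = 2 × 10^5/10 = 2.00 × 10^4

2.00 × 10^4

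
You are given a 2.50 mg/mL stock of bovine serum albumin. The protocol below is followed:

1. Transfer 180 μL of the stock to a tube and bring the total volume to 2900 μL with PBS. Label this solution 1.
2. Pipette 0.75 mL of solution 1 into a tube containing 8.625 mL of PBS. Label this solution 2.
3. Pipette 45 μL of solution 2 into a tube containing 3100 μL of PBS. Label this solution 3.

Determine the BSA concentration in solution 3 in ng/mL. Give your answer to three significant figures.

178 ng/mL

Step 1: 180 μL brought to 2900 μL → factor 2900/180 = 16.111
Step 2: 0.75 mL + 8.625 mL = 9.375 mL total → factor 9.375/0.75 = 12.5
Step 3: 45 μL + 3100 μL = 3145 μL total → factor 3145/45 = 69.889
Overall dilution factor = 16.111 × 12.5 × 69.889 = 14075
Final = 2.50 mg/mL / 14075 = 0.0001776 mg/mL = 178 ng/mL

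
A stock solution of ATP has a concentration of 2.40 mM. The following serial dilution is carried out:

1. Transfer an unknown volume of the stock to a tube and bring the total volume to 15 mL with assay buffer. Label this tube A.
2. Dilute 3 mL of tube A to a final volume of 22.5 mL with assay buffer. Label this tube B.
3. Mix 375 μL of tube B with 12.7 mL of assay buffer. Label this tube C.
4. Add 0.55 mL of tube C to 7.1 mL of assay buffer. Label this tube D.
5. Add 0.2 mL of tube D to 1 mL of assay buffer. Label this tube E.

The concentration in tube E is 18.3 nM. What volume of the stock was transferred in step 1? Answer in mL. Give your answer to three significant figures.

Step 1: v brought to 15 mL → factor = 15 mL/v
Step 2: 3 mL brought to 22.5 mL → factor 22.5/3 = 7.5
Step 3: 375 μL + 12.7 mL = 13075 μL total → factor 13075/375 = 34.867
Step 4: 0.55 mL + 7.1 mL = 7.65 mL total → factor 7.65/0.55 = 13.909
Step 5: 0.2 mL + 1 mL = 1.2 mL total → factor 1.2/0.2 = 6
Product of known-step factors = 21823
Overall factor = 2.40 mM / (18.3 nM) = 1.3115 × 10^5
Step-1 factor = 1.3115 × 10^5 / 21823 = 6.0095
v = 15 mL / 6.0095 = 2.50 mL

2.50 mL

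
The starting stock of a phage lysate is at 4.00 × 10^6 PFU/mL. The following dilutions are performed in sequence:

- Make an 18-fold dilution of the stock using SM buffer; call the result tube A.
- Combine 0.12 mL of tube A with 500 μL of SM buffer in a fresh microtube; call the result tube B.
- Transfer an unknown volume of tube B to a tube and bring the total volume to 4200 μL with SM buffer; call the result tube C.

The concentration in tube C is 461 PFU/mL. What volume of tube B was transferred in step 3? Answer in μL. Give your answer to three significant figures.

Step 1: 18-fold → factor 18
Step 2: 0.12 mL + 500 μL = 0.62 mL total → factor 0.62/0.12 = 5.1667
Step 3: v brought to 4200 μL → factor = 4200 μL/v
Product of known-step factors = 93
Overall factor = 4.00 × 10^6 PFU/mL / (461 PFU/mL) = 8676.8
Step-3 factor = 8676.8 / 93 = 93.299
v = 4200 μL / 93.299 = 45.0 μL

45.0 μL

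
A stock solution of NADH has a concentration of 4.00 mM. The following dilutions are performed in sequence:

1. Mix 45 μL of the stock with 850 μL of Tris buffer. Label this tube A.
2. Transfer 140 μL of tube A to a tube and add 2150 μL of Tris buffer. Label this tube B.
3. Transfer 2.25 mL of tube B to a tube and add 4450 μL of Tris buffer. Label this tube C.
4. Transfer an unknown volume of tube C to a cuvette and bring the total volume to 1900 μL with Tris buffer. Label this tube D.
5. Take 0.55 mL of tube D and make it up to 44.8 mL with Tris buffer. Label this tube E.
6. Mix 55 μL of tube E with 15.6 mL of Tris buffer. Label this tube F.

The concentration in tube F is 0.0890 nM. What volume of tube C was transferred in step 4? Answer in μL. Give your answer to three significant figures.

Step 1: 45 μL + 850 μL = 895 μL total → factor 895/45 = 19.889
Step 2: 140 μL + 2150 μL = 2290 μL total → factor 2290/140 = 16.357
Step 3: 2.25 mL + 4450 μL = 6.7 mL total → factor 6.7/2.25 = 2.9778
Step 4: v brought to 1900 μL → factor = 1900 μL/v
Step 5: 0.55 mL brought to 44.8 mL → factor 44.8/0.55 = 81.455
Step 6: 55 μL + 15.6 mL = 15655 μL total → factor 15655/55 = 284.64
Product of known-step factors = 2.246 × 10^7
Overall factor = 4.00 mM / (0.0890 nM) = 4.4944 × 10^7
Step-4 factor = 4.4944 × 10^7 / 2.246 × 10^7 = 2.001
v = 1900 μL / 2.001 = 950 μL

950 μL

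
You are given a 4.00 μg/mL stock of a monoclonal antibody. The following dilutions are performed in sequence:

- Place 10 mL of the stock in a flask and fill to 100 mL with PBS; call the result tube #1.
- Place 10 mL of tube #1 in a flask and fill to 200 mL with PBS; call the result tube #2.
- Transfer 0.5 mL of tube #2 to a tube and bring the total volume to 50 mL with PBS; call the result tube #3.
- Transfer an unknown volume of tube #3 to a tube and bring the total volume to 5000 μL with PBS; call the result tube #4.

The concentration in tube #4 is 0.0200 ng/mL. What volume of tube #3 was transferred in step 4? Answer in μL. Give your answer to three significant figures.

500 μL

Step 1: 10 mL brought to 100 mL → factor 100/10 = 10
Step 2: 10 mL brought to 200 mL → factor 200/10 = 20
Step 3: 0.5 mL brought to 50 mL → factor 50/0.5 = 100
Step 4: v brought to 5000 μL → factor = 5000 μL/v
Product of known-step factors = 20000
Overall factor = 4.00 μg/mL / (0.0200 ng/mL) = 2 × 10^5
Step-4 factor = 2 × 10^5 / 20000 = 10
v = 5000 μL / 10 = 500 μL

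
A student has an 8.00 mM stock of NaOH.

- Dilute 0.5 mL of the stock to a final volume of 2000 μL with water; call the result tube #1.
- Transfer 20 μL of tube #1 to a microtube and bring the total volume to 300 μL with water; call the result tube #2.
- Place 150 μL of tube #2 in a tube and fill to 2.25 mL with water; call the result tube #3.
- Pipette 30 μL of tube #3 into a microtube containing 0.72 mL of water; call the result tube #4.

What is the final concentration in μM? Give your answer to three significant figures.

Step 1: 0.5 mL brought to 2000 μL → factor 2/0.5 = 4
Step 2: 20 μL brought to 300 μL → factor 300/20 = 15
Step 3: 150 μL brought to 2.25 mL → factor 2250/150 = 15
Step 4: 30 μL + 0.72 mL = 750 μL total → factor 750/30 = 25
Overall dilution factor = 4 × 15 × 15 × 25 = 22500
Final = 8.00 mM / 22500 = 0.0003556 mM = 0.356 μM

0.356 μM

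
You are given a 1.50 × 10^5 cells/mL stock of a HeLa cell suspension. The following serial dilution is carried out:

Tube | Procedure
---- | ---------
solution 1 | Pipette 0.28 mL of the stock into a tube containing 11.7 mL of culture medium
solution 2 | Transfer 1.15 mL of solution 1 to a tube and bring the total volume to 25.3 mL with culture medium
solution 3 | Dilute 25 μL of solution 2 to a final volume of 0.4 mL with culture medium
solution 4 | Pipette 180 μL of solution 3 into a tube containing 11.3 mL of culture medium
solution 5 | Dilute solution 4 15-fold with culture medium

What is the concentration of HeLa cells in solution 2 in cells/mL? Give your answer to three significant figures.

Step 1: 0.28 mL + 11.7 mL = 11.98 mL total → factor 11.98/0.28 = 42.786
Step 2: 1.15 mL brought to 25.3 mL → factor 25.3/1.15 = 22
Dilution factor through solution 2 = 42.786 × 22 = 941.29
[solution 2] = 1.50 × 10^5 cells/mL / 941.29 = 159 cells/mL

159 cells/mL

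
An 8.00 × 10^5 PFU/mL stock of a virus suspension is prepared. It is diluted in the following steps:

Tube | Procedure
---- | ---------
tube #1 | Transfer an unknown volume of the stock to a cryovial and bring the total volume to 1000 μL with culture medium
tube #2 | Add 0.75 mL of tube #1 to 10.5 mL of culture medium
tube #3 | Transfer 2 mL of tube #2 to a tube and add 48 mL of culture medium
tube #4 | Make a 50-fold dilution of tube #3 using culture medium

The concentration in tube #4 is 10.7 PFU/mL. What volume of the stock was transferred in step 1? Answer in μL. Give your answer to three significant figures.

251 μL

Step 1: v brought to 1000 μL → factor = 1000 μL/v
Step 2: 0.75 mL + 10.5 mL = 11.25 mL total → factor 11.25/0.75 = 15
Step 3: 2 mL + 48 mL = 50 mL total → factor 50/2 = 25
Step 4: 50-fold → factor 50
Product of known-step factors = 18750
Overall factor = 8.00 × 10^5 PFU/mL / (10.7 PFU/mL) = 74766
Step-1 factor = 74766 / 18750 = 3.9875
v = 1000 μL / 3.9875 = 251 μL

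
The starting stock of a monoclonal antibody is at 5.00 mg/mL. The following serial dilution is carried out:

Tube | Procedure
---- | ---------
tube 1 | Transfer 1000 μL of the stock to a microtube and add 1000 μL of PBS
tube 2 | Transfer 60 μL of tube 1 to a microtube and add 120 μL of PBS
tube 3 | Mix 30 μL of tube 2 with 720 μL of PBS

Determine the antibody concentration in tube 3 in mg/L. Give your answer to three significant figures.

Step 1: 1000 μL + 1000 μL = 2000 μL total → factor 2000/1000 = 2
Step 2: 60 μL + 120 μL = 180 μL total → factor 180/60 = 3
Step 3: 30 μL + 720 μL = 750 μL total → factor 750/30 = 25
Overall dilution factor = 2 × 3 × 25 = 150
Final = 5.00 mg/mL / 150 = 0.03333 mg/mL = 33.3 mg/L

33.3 mg/L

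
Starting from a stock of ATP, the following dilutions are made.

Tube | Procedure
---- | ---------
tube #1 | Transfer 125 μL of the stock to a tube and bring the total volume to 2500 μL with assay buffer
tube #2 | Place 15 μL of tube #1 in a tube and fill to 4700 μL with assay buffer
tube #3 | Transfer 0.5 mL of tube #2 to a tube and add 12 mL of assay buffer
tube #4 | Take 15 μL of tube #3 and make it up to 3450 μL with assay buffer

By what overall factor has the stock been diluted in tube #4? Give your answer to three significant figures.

3.60 × 10^7

Step 1: 125 μL brought to 2500 μL → factor 2500/125 = 20
Step 2: 15 μL brought to 4700 μL → factor 4700/15 = 313.33
Step 3: 0.5 mL + 12 mL = 12.5 mL total → factor 12.5/0.5 = 25
Step 4: 15 μL brought to 3450 μL → factor 3450/15 = 230
Overall dilution factor = 20 × 313.33 × 25 × 230 = 3.6033 × 10^7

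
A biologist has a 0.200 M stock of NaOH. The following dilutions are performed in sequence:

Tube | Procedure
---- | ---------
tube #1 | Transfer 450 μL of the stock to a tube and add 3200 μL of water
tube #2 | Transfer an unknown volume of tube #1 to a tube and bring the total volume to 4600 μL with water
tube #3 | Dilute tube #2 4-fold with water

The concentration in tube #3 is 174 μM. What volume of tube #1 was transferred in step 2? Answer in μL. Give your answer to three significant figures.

130 μL

Step 1: 450 μL + 3200 μL = 3650 μL total → factor 3650/450 = 8.1111
Step 2: v brought to 4600 μL → factor = 4600 μL/v
Step 3: 4-fold → factor 4
Product of known-step factors = 32.444
Overall factor = 0.200 M / (174 μM) = 1149.4
Step-2 factor = 1149.4 / 32.444 = 35.427
v = 4600 μL / 35.427 = 130 μL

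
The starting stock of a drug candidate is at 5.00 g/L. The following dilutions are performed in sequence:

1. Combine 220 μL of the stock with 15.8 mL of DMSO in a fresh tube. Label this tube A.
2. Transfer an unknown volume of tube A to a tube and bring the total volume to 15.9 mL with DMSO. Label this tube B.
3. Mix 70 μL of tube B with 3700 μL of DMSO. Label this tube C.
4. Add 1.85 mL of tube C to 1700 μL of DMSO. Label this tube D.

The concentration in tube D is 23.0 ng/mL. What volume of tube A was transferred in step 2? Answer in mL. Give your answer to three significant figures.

0.550 mL

Step 1: 220 μL + 15.8 mL = 16020 μL total → factor 16020/220 = 72.818
Step 2: v brought to 15.9 mL → factor = 15.9 mL/v
Step 3: 70 μL + 3700 μL = 3770 μL total → factor 3770/70 = 53.857
Step 4: 1.85 mL + 1700 μL = 3.55 mL total → factor 3.55/1.85 = 1.9189
Product of known-step factors = 7525.6
Overall factor = 5.00 g/L / (23.0 ng/mL) = 2.1739 × 10^5
Step-2 factor = 2.1739 × 10^5 / 7525.6 = 28.887
v = 15.9 mL / 28.887 = 0.550 mL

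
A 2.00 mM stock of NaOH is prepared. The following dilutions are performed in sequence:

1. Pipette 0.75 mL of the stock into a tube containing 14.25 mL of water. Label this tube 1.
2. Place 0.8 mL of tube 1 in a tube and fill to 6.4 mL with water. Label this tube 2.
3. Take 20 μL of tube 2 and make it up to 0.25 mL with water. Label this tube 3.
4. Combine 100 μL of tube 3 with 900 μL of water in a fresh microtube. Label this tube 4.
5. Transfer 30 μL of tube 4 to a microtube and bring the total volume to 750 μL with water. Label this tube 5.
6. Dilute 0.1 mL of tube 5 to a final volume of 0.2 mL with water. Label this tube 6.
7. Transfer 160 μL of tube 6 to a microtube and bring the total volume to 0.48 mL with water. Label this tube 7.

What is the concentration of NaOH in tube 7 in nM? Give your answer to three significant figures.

0.667 nM

Step 1: 0.75 mL + 14.25 mL = 15 mL total → factor 15/0.75 = 20
Step 2: 0.8 mL brought to 6.4 mL → factor 6.4/0.8 = 8
Step 3: 20 μL brought to 0.25 mL → factor 250/20 = 12.5
Step 4: 100 μL + 900 μL = 1000 μL total → factor 1000/100 = 10
Step 5: 30 μL brought to 750 μL → factor 750/30 = 25
Step 6: 0.1 mL brought to 0.2 mL → factor 0.2/0.1 = 2
Step 7: 160 μL brought to 0.48 mL → factor 480/160 = 3
Overall dilution factor = 20 × 8 × 12.5 × 10 × 25 × 2 × 3 = 3 × 10^6
Final = 2.00 mM / 3 × 10^6 = 6.667 × 10^-7 mM = 0.667 nM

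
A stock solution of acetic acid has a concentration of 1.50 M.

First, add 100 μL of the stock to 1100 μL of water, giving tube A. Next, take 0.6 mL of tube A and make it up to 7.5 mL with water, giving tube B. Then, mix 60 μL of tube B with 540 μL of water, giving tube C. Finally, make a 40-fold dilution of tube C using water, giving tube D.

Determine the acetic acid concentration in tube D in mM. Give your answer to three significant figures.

0.0250 mM

Step 1: 100 μL + 1100 μL = 1200 μL total → factor 1200/100 = 12
Step 2: 0.6 mL brought to 7.5 mL → factor 7.5/0.6 = 12.5
Step 3: 60 μL + 540 μL = 600 μL total → factor 600/60 = 10
Step 4: 40-fold → factor 40
Overall dilution factor = 12 × 12.5 × 10 × 40 = 60000
Final = 1.50 M / 60000 = 2.500 × 10^-5 M = 0.0250 mM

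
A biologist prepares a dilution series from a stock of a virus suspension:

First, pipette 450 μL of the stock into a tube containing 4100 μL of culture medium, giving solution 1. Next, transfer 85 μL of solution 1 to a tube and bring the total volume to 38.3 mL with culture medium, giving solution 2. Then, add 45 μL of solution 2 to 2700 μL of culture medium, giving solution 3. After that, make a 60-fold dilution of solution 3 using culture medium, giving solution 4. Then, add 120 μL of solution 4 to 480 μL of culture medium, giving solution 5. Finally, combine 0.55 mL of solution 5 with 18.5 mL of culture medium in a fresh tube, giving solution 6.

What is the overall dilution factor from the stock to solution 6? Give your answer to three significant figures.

2.89 × 10^9

Step 1: 450 μL + 4100 μL = 4550 μL total → factor 4550/450 = 10.111
Step 2: 85 μL brought to 38.3 mL → factor 38300/85 = 450.59
Step 3: 45 μL + 2700 μL = 2745 μL total → factor 2745/45 = 61
Step 4: 60-fold → factor 60
Step 5: 120 μL + 480 μL = 600 μL total → factor 600/120 = 5
Step 6: 0.55 mL + 18.5 mL = 19.05 mL total → factor 19.05/0.55 = 34.636
Overall dilution factor = 10.111 × 450.59 × 61 × 60 × 5 × 34.636 = 2.8878 × 10^9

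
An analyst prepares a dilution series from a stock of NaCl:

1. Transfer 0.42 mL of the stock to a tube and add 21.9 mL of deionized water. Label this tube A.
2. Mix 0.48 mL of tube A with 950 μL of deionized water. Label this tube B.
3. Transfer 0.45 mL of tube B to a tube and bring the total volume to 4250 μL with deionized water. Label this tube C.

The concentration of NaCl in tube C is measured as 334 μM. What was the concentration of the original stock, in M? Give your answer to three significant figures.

0.499 M

Step 1: 0.42 mL + 21.9 mL = 22.32 mL total → factor 22.32/0.42 = 53.143
Step 2: 0.48 mL + 950 μL = 1.43 mL total → factor 1.43/0.48 = 2.9792
Step 3: 0.45 mL brought to 4250 μL → factor 4.25/0.45 = 9.4444
Overall dilution factor = 53.143 × 2.9792 × 9.4444 = 1495.3
Stock = 334 μM × 1495.3 = 4.994 × 10^5 μM = 0.499 M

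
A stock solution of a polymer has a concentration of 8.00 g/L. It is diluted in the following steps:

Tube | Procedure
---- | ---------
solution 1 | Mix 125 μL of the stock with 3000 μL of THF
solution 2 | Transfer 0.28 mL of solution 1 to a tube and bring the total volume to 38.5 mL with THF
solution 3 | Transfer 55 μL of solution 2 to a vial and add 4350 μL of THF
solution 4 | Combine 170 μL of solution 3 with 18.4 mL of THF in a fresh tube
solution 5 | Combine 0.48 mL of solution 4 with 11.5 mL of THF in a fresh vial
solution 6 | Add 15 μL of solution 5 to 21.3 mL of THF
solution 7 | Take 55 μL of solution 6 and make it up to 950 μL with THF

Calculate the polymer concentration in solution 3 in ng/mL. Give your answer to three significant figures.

29.1 ng/mL

Step 1: 125 μL + 3000 μL = 3125 μL total → factor 3125/125 = 25
Step 2: 0.28 mL brought to 38.5 mL → factor 38.5/0.28 = 137.5
Step 3: 55 μL + 4350 μL = 4405 μL total → factor 4405/55 = 80.091
Dilution factor through solution 3 = 25 × 137.5 × 80.091 = 2.7531 × 10^5
[solution 3] = 8.00 g/L / 2.7531 × 10^5 = 2.906 × 10^-5 g/L = 29.1 ng/mL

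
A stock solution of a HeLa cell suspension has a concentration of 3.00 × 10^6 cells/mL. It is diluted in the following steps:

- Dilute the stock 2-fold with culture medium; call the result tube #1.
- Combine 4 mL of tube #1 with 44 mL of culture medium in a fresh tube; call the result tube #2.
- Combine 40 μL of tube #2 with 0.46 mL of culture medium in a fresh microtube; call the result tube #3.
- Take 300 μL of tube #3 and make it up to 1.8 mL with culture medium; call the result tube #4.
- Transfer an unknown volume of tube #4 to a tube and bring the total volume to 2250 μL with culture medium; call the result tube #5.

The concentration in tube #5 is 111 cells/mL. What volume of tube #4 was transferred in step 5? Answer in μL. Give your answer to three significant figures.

Step 1: 2-fold → factor 2
Step 2: 4 mL + 44 mL = 48 mL total → factor 48/4 = 12
Step 3: 40 μL + 0.46 mL = 500 μL total → factor 500/40 = 12.5
Step 4: 300 μL brought to 1.8 mL → factor 1800/300 = 6
Step 5: v brought to 2250 μL → factor = 2250 μL/v
Product of known-step factors = 1800
Overall factor = 3.00 × 10^6 cells/mL / (111 cells/mL) = 27027
Step-5 factor = 27027 / 1800 = 15.015
v = 2250 μL / 15.015 = 150 μL

150 μL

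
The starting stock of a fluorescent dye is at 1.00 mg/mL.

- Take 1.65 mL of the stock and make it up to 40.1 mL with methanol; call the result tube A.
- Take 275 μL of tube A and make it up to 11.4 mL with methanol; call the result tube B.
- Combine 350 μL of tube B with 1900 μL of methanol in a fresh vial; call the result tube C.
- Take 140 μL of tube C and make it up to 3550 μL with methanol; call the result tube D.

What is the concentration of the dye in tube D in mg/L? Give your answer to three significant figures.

0.00609 mg/L

Step 1: 1.65 mL brought to 40.1 mL → factor 40.1/1.65 = 24.303
Step 2: 275 μL brought to 11.4 mL → factor 11400/275 = 41.455
Step 3: 350 μL + 1900 μL = 2250 μL total → factor 2250/350 = 6.4286
Step 4: 140 μL brought to 3550 μL → factor 3550/140 = 25.357
Overall dilution factor = 24.303 × 41.455 × 6.4286 × 25.357 = 1.6423 × 10^5
Final = 1.00 mg/mL / 1.6423 × 10^5 = 6.089 × 10^-6 mg/mL = 0.00609 mg/L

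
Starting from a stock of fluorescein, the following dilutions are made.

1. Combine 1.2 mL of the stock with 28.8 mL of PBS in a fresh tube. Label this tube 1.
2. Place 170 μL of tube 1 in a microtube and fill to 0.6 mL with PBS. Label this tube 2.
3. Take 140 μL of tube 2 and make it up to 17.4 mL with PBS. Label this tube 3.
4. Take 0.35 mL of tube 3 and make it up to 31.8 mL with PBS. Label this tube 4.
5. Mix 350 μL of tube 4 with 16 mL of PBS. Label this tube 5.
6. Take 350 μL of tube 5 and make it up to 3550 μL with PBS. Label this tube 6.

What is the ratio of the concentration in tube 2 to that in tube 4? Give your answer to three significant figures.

1.13 × 10^4

Step 1: 1.2 mL + 28.8 mL = 30 mL total → factor 30/1.2 = 25
Step 2: 170 μL brought to 0.6 mL → factor 600/170 = 3.5294
Step 3: 140 μL brought to 17.4 mL → factor 17400/140 = 124.29
Step 4: 0.35 mL brought to 31.8 mL → factor 31.8/0.35 = 90.857
Dilution factor to tube 2 = 88.235; to tube 4 = 9.9637 × 10^5
[tube 2]/[tube 4] = (factor to tube 4)/(factor to tube 2) = 9.9637 × 10^5/88.235 = 1.13 × 10^4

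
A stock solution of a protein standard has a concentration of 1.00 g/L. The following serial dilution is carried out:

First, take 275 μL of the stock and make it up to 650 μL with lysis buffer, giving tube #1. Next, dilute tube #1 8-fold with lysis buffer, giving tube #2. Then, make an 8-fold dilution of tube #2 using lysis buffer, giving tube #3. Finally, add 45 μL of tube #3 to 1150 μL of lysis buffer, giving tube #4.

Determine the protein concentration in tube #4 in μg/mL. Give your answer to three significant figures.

0.249 μg/mL

Step 1: 275 μL brought to 650 μL → factor 650/275 = 2.3636
Step 2: 8-fold → factor 8
Step 3: 8-fold → factor 8
Step 4: 45 μL + 1150 μL = 1195 μL total → factor 1195/45 = 26.556
Overall dilution factor = 2.3636 × 8 × 8 × 26.556 = 4017.1
Final = 1.00 g/L / 4017.1 = 0.0002489 g/L = 0.249 μg/mL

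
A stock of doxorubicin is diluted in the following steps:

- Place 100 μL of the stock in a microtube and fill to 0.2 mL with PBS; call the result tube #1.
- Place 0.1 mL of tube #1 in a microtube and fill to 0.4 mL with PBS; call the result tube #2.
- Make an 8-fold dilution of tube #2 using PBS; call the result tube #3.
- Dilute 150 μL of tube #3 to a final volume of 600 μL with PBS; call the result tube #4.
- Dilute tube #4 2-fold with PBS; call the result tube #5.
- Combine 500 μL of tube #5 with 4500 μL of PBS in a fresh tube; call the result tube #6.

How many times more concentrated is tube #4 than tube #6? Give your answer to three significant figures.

20.0

Step 1: 100 μL brought to 0.2 mL → factor 200/100 = 2
Step 2: 0.1 mL brought to 0.4 mL → factor 0.4/0.1 = 4
Step 3: 8-fold → factor 8
Step 4: 150 μL brought to 600 μL → factor 600/150 = 4
Step 5: 2-fold → factor 2
Step 6: 500 μL + 4500 μL = 5000 μL total → factor 5000/500 = 10
Dilution factor to tube #4 = 256; to tube #6 = 5120
[tube #4]/[tube #6] = (factor to tube #6)/(factor to tube #4) = 5120/256 = 20.0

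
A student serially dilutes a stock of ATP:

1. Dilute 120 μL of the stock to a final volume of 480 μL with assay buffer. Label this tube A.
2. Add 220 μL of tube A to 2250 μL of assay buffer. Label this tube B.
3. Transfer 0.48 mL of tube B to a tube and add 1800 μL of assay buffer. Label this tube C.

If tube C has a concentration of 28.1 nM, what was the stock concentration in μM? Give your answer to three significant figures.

Step 1: 120 μL brought to 480 μL → factor 480/120 = 4
Step 2: 220 μL + 2250 μL = 2470 μL total → factor 2470/220 = 11.227
Step 3: 0.48 mL + 1800 μL = 2.28 mL total → factor 2.28/0.48 = 4.75
Overall dilution factor = 4 × 11.227 × 4.75 = 213.32
Stock = 28.1 nM × 213.32 = 5994 nM = 5.99 μM

5.99 μM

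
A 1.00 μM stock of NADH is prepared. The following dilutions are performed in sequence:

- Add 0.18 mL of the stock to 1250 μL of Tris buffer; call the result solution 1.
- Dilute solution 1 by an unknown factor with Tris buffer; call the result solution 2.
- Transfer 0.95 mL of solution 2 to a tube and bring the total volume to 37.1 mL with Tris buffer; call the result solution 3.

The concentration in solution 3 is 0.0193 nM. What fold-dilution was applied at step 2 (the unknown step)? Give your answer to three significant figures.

167-fold

Step 1: 0.18 mL + 1250 μL = 1.43 mL total → factor 1.43/0.18 = 7.9444
Step 2: unknown factor x
Step 3: 0.95 mL brought to 37.1 mL → factor 37.1/0.95 = 39.053
Product of known-step factors = 310.25
Overall factor = 1.00 μM / (0.0193 nM) = 51813
x = 51813 / 310.25 = 167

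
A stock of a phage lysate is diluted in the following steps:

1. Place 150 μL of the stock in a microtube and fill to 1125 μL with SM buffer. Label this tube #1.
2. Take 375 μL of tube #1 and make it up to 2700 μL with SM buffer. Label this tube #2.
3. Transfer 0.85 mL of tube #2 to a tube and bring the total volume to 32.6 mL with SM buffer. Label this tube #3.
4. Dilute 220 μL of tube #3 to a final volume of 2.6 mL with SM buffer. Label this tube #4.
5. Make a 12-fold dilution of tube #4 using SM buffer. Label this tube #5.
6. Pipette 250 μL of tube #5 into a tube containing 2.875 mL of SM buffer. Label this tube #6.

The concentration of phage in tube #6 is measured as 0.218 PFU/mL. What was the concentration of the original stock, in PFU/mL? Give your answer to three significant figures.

8.00 × 10^5 PFU/mL

Step 1: 150 μL brought to 1125 μL → factor 1125/150 = 7.5
Step 2: 375 μL brought to 2700 μL → factor 2700/375 = 7.2
Step 3: 0.85 mL brought to 32.6 mL → factor 32.6/0.85 = 38.353
Step 4: 220 μL brought to 2.6 mL → factor 2600/220 = 11.818
Step 5: 12-fold → factor 12
Step 6: 250 μL + 2.875 mL = 3125 μL total → factor 3125/250 = 12.5
Overall dilution factor = 7.5 × 7.2 × 38.353 × 11.818 × 12 × 12.5 = 3.6714 × 10^6
Stock = 0.218 PFU/mL × 3.6714 × 10^6 = 8.00 × 10^5 PFU/mL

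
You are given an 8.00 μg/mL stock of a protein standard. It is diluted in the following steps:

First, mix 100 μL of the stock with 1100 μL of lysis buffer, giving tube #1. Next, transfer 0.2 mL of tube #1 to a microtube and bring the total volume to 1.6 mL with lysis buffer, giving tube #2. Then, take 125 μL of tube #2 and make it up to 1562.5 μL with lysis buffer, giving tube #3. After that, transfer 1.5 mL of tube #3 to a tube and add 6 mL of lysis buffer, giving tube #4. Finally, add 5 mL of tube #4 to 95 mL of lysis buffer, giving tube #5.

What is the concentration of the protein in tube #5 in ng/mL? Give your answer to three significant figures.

Step 1: 100 μL + 1100 μL = 1200 μL total → factor 1200/100 = 12
Step 2: 0.2 mL brought to 1.6 mL → factor 1.6/0.2 = 8
Step 3: 125 μL brought to 1562.5 μL → factor 1562.5/125 = 12.5
Step 4: 1.5 mL + 6 mL = 7.5 mL total → factor 7.5/1.5 = 5
Step 5: 5 mL + 95 mL = 100 mL total → factor 100/5 = 20
Overall dilution factor = 12 × 8 × 12.5 × 5 × 20 = 1.2 × 10^5
Final = 8.00 μg/mL / 1.2 × 10^5 = 6.667 × 10^-5 μg/mL = 0.0667 ng/mL

0.0667 ng/mL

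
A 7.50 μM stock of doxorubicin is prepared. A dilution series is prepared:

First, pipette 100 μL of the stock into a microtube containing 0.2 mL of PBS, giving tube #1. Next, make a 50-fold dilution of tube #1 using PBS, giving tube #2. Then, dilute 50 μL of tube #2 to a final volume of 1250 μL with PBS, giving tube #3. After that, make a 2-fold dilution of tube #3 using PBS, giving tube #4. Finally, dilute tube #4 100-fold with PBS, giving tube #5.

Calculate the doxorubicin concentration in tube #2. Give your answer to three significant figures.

0.0500 μM

Step 1: 100 μL + 0.2 mL = 300 μL total → factor 300/100 = 3
Step 2: 50-fold → factor 50
Dilution factor through tube #2 = 3 × 50 = 150
[tube #2] = 7.50 μM / 150 = 0.0500 μM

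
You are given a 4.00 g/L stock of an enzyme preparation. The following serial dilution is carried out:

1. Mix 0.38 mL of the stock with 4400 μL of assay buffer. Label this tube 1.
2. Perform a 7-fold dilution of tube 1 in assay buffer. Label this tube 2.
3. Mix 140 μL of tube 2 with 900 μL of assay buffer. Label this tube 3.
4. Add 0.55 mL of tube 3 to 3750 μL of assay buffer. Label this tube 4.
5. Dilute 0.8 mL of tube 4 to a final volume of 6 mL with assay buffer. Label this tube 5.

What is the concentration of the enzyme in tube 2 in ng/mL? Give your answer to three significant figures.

Step 1: 0.38 mL + 4400 μL = 4.78 mL total → factor 4.78/0.38 = 12.579
Step 2: 7-fold → factor 7
Dilution factor through tube 2 = 12.579 × 7 = 88.053
[tube 2] = 4.00 g/L / 88.053 = 0.04543 g/L = 4.54 × 10^4 ng/mL

4.54 × 10^4 ng/mL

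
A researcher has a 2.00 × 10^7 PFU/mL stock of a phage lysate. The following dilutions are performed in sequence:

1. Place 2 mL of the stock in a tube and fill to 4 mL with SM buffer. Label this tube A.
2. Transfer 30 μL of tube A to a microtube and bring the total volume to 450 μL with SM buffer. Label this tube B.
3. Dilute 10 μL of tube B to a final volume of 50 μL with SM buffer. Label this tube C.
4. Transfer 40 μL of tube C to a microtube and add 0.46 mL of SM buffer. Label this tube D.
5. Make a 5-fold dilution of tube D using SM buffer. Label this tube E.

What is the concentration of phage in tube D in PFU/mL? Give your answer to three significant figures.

Step 1: 2 mL brought to 4 mL → factor 4/2 = 2
Step 2: 30 μL brought to 450 μL → factor 450/30 = 15
Step 3: 10 μL brought to 50 μL → factor 50/10 = 5
Step 4: 40 μL + 0.46 mL = 500 μL total → factor 500/40 = 12.5
Dilution factor through tube D = 2 × 15 × 5 × 12.5 = 1875
[tube D] = 2.00 × 10^7 PFU/mL / 1875 = 1.07 × 10^4 PFU/mL

1.07 × 10^4 PFU/mL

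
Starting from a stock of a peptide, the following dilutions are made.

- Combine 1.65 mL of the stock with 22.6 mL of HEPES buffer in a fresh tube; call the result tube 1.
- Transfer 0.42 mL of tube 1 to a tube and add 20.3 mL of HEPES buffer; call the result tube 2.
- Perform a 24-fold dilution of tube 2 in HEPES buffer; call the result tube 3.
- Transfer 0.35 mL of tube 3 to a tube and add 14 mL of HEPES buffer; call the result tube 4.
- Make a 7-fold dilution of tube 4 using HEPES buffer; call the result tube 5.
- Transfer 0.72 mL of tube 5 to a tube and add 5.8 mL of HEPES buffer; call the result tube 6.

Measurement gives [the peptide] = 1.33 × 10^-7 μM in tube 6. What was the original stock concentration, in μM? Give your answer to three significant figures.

Step 1: 1.65 mL + 22.6 mL = 24.25 mL total → factor 24.25/1.65 = 14.697
Step 2: 0.42 mL + 20.3 mL = 20.72 mL total → factor 20.72/0.42 = 49.333
Step 3: 24-fold → factor 24
Step 4: 0.35 mL + 14 mL = 14.35 mL total → factor 14.35/0.35 = 41
Step 5: 7-fold → factor 7
Step 6: 0.72 mL + 5.8 mL = 6.52 mL total → factor 6.52/0.72 = 9.0556
Overall dilution factor = 14.697 × 49.333 × 24 × 41 × 7 × 9.0556 = 4.5225 × 10^7
Stock = 1.33 × 10^-7 μM × 4.5225 × 10^7 = 6.01 μM

6.01 μM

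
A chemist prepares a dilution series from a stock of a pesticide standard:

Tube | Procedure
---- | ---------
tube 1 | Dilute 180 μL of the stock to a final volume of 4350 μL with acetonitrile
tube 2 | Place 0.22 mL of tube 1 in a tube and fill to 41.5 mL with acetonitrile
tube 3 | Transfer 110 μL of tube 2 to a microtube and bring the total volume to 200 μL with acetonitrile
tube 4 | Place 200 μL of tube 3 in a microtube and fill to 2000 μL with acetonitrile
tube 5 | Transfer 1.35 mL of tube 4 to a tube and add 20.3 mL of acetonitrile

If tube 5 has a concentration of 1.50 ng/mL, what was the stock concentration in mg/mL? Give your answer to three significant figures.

Step 1: 180 μL brought to 4350 μL → factor 4350/180 = 24.167
Step 2: 0.22 mL brought to 41.5 mL → factor 41.5/0.22 = 188.64
Step 3: 110 μL brought to 200 μL → factor 200/110 = 1.8182
Step 4: 200 μL brought to 2000 μL → factor 2000/200 = 10
Step 5: 1.35 mL + 20.3 mL = 21.65 mL total → factor 21.65/1.35 = 16.037
Overall dilution factor = 24.167 × 188.64 × 1.8182 × 10 × 16.037 = 1.3292 × 10^6
Stock = 1.50 ng/mL × 1.3292 × 10^6 = 1.994 × 10^6 ng/mL = 1.99 mg/mL

1.99 mg/mL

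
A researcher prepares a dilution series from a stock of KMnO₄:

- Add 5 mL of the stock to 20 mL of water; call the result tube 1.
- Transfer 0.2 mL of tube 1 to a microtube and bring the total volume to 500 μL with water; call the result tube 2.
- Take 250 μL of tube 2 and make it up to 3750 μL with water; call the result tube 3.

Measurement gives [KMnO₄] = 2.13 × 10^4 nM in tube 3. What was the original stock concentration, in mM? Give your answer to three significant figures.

Step 1: 5 mL + 20 mL = 25 mL total → factor 25/5 = 5
Step 2: 0.2 mL brought to 500 μL → factor 0.5/0.2 = 2.5
Step 3: 250 μL brought to 3750 μL → factor 3750/250 = 15
Overall dilution factor = 5 × 2.5 × 15 = 187.5
Stock = 2.13 × 10^4 nM × 187.5 = 3.994 × 10^6 nM = 3.99 mM

3.99 mM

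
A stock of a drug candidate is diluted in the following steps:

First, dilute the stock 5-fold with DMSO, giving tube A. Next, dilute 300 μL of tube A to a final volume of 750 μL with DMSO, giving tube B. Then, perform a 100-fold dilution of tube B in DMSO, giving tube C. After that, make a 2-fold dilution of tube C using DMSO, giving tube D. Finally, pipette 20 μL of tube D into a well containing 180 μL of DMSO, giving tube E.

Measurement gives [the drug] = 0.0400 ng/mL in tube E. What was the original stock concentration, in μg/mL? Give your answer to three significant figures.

Step 1: 5-fold → factor 5
Step 2: 300 μL brought to 750 μL → factor 750/300 = 2.5
Step 3: 100-fold → factor 100
Step 4: 2-fold → factor 2
Step 5: 20 μL + 180 μL = 200 μL total → factor 200/20 = 10
Overall dilution factor = 5 × 2.5 × 100 × 2 × 10 = 25000
Stock = 0.0400 ng/mL × 25000 = 1000 ng/mL = 1.00 μg/mL

1.00 μg/mL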